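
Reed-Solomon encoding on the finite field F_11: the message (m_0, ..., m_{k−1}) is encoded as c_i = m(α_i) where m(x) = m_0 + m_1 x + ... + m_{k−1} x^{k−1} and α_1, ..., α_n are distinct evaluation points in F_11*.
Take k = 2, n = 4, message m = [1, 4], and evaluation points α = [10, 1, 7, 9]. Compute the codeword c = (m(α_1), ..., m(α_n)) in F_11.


c = [8, 5, 7, 4]

Message polynomial: m(x) = 1 + 4·x (mod 11).
For each evaluation point α_i, compute m(α_i) mod 11:
  α_1 = 10: Horner steps 4 → 8, so m(10) = 8.
  α_2 = 1: Horner steps 4 → 5, so m(1) = 5.
  α_3 = 7: Horner steps 4 → 7, so m(7) = 7.
  α_4 = 9: Horner steps 4 → 4, so m(9) = 4.
Codeword c = [8, 5, 7, 4] ∈ F_11^4.


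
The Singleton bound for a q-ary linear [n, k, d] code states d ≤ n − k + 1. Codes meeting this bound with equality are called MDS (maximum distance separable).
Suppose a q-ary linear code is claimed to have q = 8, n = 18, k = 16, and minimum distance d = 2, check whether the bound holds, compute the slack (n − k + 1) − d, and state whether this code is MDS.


Singleton RHS = n − k + 1 = 3, slack = 1, bound satisfied, not MDS.

Singleton bound: d ≤ n − k + 1.
Here n = 18, k = 16, so n − k + 1 = 3.
Given d = 2, check d ≤ 3: YES.
Slack = (n − k + 1) − d = 1.
The code is NOT MDS (slack = 1 > 0).
Description: the claimed parameters are [18, 16, 2]_8; such a code would be non-MDS.


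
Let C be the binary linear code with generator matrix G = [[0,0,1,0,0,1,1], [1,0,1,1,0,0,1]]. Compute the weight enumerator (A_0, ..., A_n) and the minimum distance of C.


Weight distribution: A_0 = 1, A_3 = 2, A_4 = 1. Minimum distance d = 3.

Enumerate all 2^2 = 4 messages m ∈ F_2^2.
For each, compute codeword c = mG in F_2^7, then tally its weight.
  m = 00 → c = 0000000, weight = 0.
  m = 10 → c = 0010011, weight = 3.
  m = 01 → c = 1011001, weight = 4.
  m = 11 → c = 1001010, weight = 3.
Tally weights:
  weight 0: 1 codewords.
  weight 3: 2 codewords.
  weight 4: 1 codewords.
Minimum distance d = smallest w > 0 with A_w > 0 = 3.
Sanity: Σ A_w = 4 = 2^2 = 4 ✓.


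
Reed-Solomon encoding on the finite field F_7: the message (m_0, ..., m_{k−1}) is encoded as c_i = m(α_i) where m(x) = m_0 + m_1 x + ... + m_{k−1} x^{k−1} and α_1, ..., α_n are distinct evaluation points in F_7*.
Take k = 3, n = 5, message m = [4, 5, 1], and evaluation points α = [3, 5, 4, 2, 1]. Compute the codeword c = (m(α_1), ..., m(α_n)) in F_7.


c = [0, 5, 5, 4, 3]

Message polynomial: m(x) = 4 + 5·x + 1·x^2 (mod 7).
For each evaluation point α_i, compute m(α_i) mod 7:
  α_1 = 3: Horner steps 1 → 1 → 0, so m(3) = 0.
  α_2 = 5: Horner steps 1 → 3 → 5, so m(5) = 5.
  α_3 = 4: Horner steps 1 → 2 → 5, so m(4) = 5.
  α_4 = 2: Horner steps 1 → 0 → 4, so m(2) = 4.
  α_5 = 1: Horner steps 1 → 6 → 3, so m(1) = 3.
Codeword c = [0, 5, 5, 4, 3] ∈ F_7^5.


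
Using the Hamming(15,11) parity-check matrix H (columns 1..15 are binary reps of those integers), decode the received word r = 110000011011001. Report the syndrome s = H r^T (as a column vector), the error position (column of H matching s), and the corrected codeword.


s = (1, 0, 1, 0)^T, error position = 10, corrected codeword c = 110000011111001

Compute s = H r^T mod 2 one row at a time:
  s_1 = 1 + 1 + 0 + 1 + 1 + 0 + 0 + 1 = 5 ≡ 1 (mod 2).
  s_2 = 0 + 0 + 0 + 0 + 1 + 0 + 0 + 1 = 2 ≡ 0 (mod 2).
  s_3 = 1 + 0 + 0 + 0 + 0 + 1 + 0 + 1 = 3 ≡ 1 (mod 2).
  s_4 = 1 + 0 + 0 + 0 + 1 + 1 + 0 + 1 = 4 ≡ 0 (mod 2).
s = (1, 0, 1, 0)^T — this equals column 10 of H (binary 1010), so error is at position 10.
Correct: flip bit 10 of r = 110000011011001 to get c = 110000011111001.


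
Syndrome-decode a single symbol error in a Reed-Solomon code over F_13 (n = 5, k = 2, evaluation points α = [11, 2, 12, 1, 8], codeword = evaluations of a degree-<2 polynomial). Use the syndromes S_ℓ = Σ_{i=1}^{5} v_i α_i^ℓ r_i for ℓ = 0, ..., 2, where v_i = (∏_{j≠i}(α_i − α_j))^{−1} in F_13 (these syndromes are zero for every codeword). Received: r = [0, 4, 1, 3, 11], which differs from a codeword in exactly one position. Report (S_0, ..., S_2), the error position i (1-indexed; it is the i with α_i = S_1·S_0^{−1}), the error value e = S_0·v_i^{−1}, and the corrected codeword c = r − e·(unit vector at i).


S = (4, 6, 9), error at position 5, error magnitude e = 1, c = [0, 4, 1, 3, 10].

Step 1: column multipliers v_i = (∏_{j≠i}(α_i − α_j))^{−1} mod 13.
  i = 1 (α = 11): (11−2)(11−12)(11−1)(11−8) = 9·(−1)·10·3 = −270 ≡ 3, so v_1 = 3^{−1} = 9 (mod 13).
  i = 2 (α = 2): (2−11)(2−12)(2−1)(2−8) = (−9)·(−10)·1·(−6) = −540 ≡ 6, so v_2 = 6^{−1} = 11 (mod 13).
  i = 3 (α = 12): (12−11)(12−2)(12−1)(12−8) = 1·10·11·4 = 440 ≡ 11, so v_3 = 11^{−1} = 6 (mod 13).
  i = 4 (α = 1): (1−11)(1−2)(1−12)(1−8) = (−10)·(−1)·(−11)·(−7) = 770 ≡ 3, so v_4 = 3^{−1} = 9 (mod 13).
  i = 5 (α = 8): (8−11)(8−2)(8−12)(8−1) = (−3)·6·(−4)·7 = 504 ≡ 10, so v_5 = 10^{−1} = 4 (mod 13).
  v = [9, 11, 6, 9, 4].
Step 2: syndromes of r = [0, 4, 1, 3, 11] (all sums mod 13).
  S_0 = Σ v_i r_i = 9·0 + 11·4 + 6·1 + 9·3 + 4·11 = 121 ≡ 4.
  S_1 = Σ v_i α_i r_i = 9·11·0 + 11·2·4 + 6·12·1 + 9·1·3 + 4·8·11 = 539 ≡ 6.
  α_i^2 mod 13 = [4, 4, 1, 1, 12].
  S_2 = Σ v_i α_i^2 r_i = 9·4·0 + 11·4·4 + 6·1·1 + 9·1·3 + 4·12·11 = 737 ≡ 9.
  S = (4, 6, 9) ≠ 0, so r is not a codeword (an error is present).
Step 3: locate the error. For a single error e at position i, S_ℓ = v_i·e·α_i^ℓ, so α_err = S_1/S_0.
  S_0^{−1} = 4^{−1} = 10 (mod 13), so α_err = 6·10 = 60 ≡ 8 = α_5. Error position i = 5.
  Consistency check: S_2/S_1 = 9·11 = 99 ≡ 8 = α_err ✓ (single-error assumption holds).
Step 4: error magnitude e = S_0/v_5 = S_0·∏_{j≠5}(α_5 − α_j) = 4·10 = 40 ≡ 1 (mod 13).
Step 5: correct position 5: c_5 = r_5 − e = 11 − 1 ≡ 10 (mod 13). Hence c = [0, 4, 1, 3, 10].
  Check: interpolating c through the α_i gives m(x) = 2 + 1·x (degree < 2) with m(α_i) = c_i for every i, so c is indeed a codeword.


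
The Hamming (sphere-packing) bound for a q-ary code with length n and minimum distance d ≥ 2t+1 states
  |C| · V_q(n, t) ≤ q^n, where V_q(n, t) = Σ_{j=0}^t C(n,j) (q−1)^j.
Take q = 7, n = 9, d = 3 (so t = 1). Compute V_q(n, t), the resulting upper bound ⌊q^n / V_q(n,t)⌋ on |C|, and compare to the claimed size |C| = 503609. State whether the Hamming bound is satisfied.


V_q(n, t) = 55, q^n = 40353607, Hamming bound = 733701, |C| = 503609 ≤ bound (satisfied).

Step 1: Compute V_q(n, t) = Σ_{j=0}^1 C(n, j) (q−1)^j.
  j = 0: C(9,0)·(6)^0 = 1·1 = 1.
  j = 1: C(9,1)·(6)^1 = 9·6 = 54.
  V_q(n, t) = 1 + 54 = 55.
Step 2: q^n = 7^9 = 40353607.
Step 3: Hamming bound ⌊q^n / V_q(n,t)⌋ = ⌊40353607/55⌋ = 733701.
Step 4: Compare |C| = 503609 to 733701: satisfied.
The claimed |C| lies below the Hamming bound.


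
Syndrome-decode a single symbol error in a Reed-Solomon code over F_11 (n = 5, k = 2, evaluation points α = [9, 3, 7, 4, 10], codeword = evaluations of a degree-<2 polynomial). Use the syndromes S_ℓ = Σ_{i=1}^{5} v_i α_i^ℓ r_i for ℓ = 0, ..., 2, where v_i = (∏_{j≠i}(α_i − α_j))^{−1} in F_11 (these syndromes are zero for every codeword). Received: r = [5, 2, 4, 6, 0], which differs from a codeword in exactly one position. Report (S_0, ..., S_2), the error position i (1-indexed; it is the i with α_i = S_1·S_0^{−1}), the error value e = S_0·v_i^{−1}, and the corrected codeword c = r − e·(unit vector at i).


S = (1, 4, 5), error at position 4, error magnitude e = 9, c = [5, 2, 4, 8, 0].

Step 1: column multipliers v_i = (∏_{j≠i}(α_i − α_j))^{−1} mod 11.
  i = 1 (α = 9): (9−3)(9−7)(9−4)(9−10) = 6·2·5·(−1) = −60 ≡ 6, so v_1 = 6^{−1} = 2 (mod 11).
  i = 2 (α = 3): (3−9)(3−7)(3−4)(3−10) = (−6)·(−4)·(−1)·(−7) = 168 ≡ 3, so v_2 = 3^{−1} = 4 (mod 11).
  i = 3 (α = 7): (7−9)(7−3)(7−4)(7−10) = (−2)·4·3·(−3) = 72 ≡ 6, so v_3 = 6^{−1} = 2 (mod 11).
  i = 4 (α = 4): (4−9)(4−3)(4−7)(4−10) = (−5)·1·(−3)·(−6) = −90 ≡ 9, so v_4 = 9^{−1} = 5 (mod 11).
  i = 5 (α = 10): (10−9)(10−3)(10−7)(10−4) = 1·7·3·6 = 126 ≡ 5, so v_5 = 5^{−1} = 9 (mod 11).
  v = [2, 4, 2, 5, 9].
Step 2: syndromes of r = [5, 2, 4, 6, 0] (all sums mod 11).
  S_0 = Σ v_i r_i = 2·5 + 4·2 + 2·4 + 5·6 + 9·0 = 56 ≡ 1.
  S_1 = Σ v_i α_i r_i = 2·9·5 + 4·3·2 + 2·7·4 + 5·4·6 + 9·10·0 = 290 ≡ 4.
  α_i^2 mod 11 = [4, 9, 5, 5, 1].
  S_2 = Σ v_i α_i^2 r_i = 2·4·5 + 4·9·2 + 2·5·4 + 5·5·6 + 9·1·0 = 302 ≡ 5.
  S = (1, 4, 5) ≠ 0, so r is not a codeword (an error is present).
Step 3: locate the error. For a single error e at position i, S_ℓ = v_i·e·α_i^ℓ, so α_err = S_1/S_0.
  S_0^{−1} = 1^{−1} = 1 (mod 11), so α_err = 4·1 = 4 ≡ 4 = α_4. Error position i = 4.
  Consistency check: S_2/S_1 = 5·3 = 15 ≡ 4 = α_err ✓ (single-error assumption holds).
Step 4: error magnitude e = S_0/v_4 = S_0·∏_{j≠4}(α_4 − α_j) = 1·9 = 9 ≡ 9 (mod 11).
Step 5: correct position 4: c_4 = r_4 − e = 6 − 9 ≡ 8 (mod 11). Hence c = [5, 2, 4, 8, 0].
  Check: interpolating c through the α_i gives m(x) = 6 + 6·x (degree < 2) with m(α_i) = c_i for every i, so c is indeed a codeword.


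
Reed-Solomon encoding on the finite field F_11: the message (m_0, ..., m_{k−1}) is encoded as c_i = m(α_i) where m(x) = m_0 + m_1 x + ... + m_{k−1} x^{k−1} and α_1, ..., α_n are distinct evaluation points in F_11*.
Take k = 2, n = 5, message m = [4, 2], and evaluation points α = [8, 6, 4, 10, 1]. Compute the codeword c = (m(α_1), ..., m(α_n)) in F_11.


c = [9, 5, 1, 2, 6]

Message polynomial: m(x) = 4 + 2·x (mod 11).
For each evaluation point α_i, compute m(α_i) mod 11:
  α_1 = 8: Horner steps 2 → 9, so m(8) = 9.
  α_2 = 6: Horner steps 2 → 5, so m(6) = 5.
  α_3 = 4: Horner steps 2 → 1, so m(4) = 1.
  α_4 = 10: Horner steps 2 → 2, so m(10) = 2.
  α_5 = 1: Horner steps 2 → 6, so m(1) = 6.
Codeword c = [9, 5, 1, 2, 6] ∈ F_11^5.


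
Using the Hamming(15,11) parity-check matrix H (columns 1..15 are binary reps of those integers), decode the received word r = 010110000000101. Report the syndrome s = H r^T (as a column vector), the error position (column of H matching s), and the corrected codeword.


s = (0, 0, 0, 1)^T, error position = 1, corrected codeword c = 110110000000101

Compute s = H r^T mod 2 one row at a time:
  s_1 = 0 + 0 + 0 + 0 + 0 + 1 + 0 + 1 = 2 ≡ 0 (mod 2).
  s_2 = 1 + 1 + 0 + 0 + 0 + 1 + 0 + 1 = 4 ≡ 0 (mod 2).
  s_3 = 1 + 0 + 0 + 0 + 0 + 0 + 0 + 1 = 2 ≡ 0 (mod 2).
  s_4 = 0 + 0 + 1 + 0 + 0 + 0 + 1 + 1 = 3 ≡ 1 (mod 2).
s = (0, 0, 0, 1)^T — this equals column 1 of H (binary 0001), so error is at position 1.
Correct: flip bit 1 of r = 010110000000101 to get c = 110110000000101.


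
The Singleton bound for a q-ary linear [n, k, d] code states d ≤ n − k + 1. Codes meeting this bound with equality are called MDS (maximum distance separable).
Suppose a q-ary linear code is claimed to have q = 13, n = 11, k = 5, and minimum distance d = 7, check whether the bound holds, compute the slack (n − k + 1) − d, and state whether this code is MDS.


Singleton RHS = n − k + 1 = 7, slack = 0, bound satisfied, MDS.

Singleton bound: d ≤ n − k + 1.
Here n = 11, k = 5, so n − k + 1 = 7.
Given d = 7, check d ≤ 7: YES.
Slack = (n − k + 1) − d = 0.
The code is MDS (slack = 0).
Description: the claimed parameters are [11, 5, 7]_13; such a code would be MDS (meets Singleton bound).


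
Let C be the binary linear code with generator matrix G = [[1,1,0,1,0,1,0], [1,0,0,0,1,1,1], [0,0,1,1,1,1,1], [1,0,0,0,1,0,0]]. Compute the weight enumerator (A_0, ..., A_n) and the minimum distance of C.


Weight distribution: A_0 = 1, A_2 = 2, A_3 = 4, A_4 = 5, A_5 = 4. Minimum distance d = 2.

Enumerate all 2^4 = 16 messages m ∈ F_2^4.
For each, compute codeword c = mG in F_2^7, then tally its weight.
  m = 0000 → c = 0000000, weight = 0.
  m = 1000 → c = 1101010, weight = 4.
  m = 0100 → c = 1000111, weight = 4.
  m = 1100 → c = 0101101, weight = 4.
  m = 0010 → c = 0011111, weight = 5.
  m = 1010 → c = 1110101, weight = 5.
  m = 0110 → c = 1011000, weight = 3.
  m = 1110 → c = 0110010, weight = 3.
  m = 0001 → c = 1000100, weight = 2.
  m = 1001 → c = 0101110, weight = 4.
  m = 0101 → c = 0000011, weight = 2.
  m = 1101 → c = 1101001, weight = 4.
  m = 0011 → c = 1011011, weight = 5.
  m = 1011 → c = 0110001, weight = 3.
  m = 0111 → c = 0011100, weight = 3.
  m = 1111 → c = 1110110, weight = 5.
Tally weights:
  weight 0: 1 codewords.
  weight 2: 2 codewords.
  weight 3: 4 codewords.
  weight 4: 5 codewords.
  weight 5: 4 codewords.
Minimum distance d = smallest w > 0 with A_w > 0 = 2.
Sanity: Σ A_w = 16 = 2^4 = 16 ✓.


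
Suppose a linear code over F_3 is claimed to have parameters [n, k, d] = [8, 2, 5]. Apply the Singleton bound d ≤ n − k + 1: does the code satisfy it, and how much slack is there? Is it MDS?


Singleton RHS = n − k + 1 = 7, slack = 2, bound satisfied, not MDS.

Singleton bound: d ≤ n − k + 1.
Here n = 8, k = 2, so n − k + 1 = 7.
Given d = 5, check d ≤ 7: YES.
Slack = (n − k + 1) − d = 2.
The code is NOT MDS (slack = 2 > 0).
Description: the claimed parameters are [8, 2, 5]_3; such a code would be non-MDS.


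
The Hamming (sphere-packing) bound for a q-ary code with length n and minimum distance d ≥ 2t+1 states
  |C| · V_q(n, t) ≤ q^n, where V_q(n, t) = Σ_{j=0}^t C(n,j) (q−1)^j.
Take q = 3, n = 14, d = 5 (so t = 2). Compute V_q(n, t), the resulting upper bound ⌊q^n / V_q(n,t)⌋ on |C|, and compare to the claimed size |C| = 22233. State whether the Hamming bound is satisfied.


V_q(n, t) = 393, q^n = 4782969, Hamming bound = 12170, |C| = 22233 > bound (violated).

Step 1: Compute V_q(n, t) = Σ_{j=0}^2 C(n, j) (q−1)^j.
  j = 0: C(14,0)·(2)^0 = 1·1 = 1.
  j = 1: C(14,1)·(2)^1 = 14·2 = 28.
  j = 2: C(14,2)·(2)^2 = 91·4 = 364.
  V_q(n, t) = 1 + 28 + 364 = 393.
Step 2: q^n = 3^14 = 4782969.
Step 3: Hamming bound ⌊q^n / V_q(n,t)⌋ = ⌊4782969/393⌋ = 12170.
Step 4: Compare |C| = 22233 to 12170: violated.
The claimed |C| lies above the Hamming bound, so no 3-ary code of length 14 with d ≥ 5 can have 22233 codewords.


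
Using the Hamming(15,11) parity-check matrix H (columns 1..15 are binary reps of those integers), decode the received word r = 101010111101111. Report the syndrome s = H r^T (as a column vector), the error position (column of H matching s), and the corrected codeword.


s = (1, 0, 1, 1)^T, error position = 11, corrected codeword c = 101010111111111

Compute s = H r^T mod 2 one row at a time:
  s_1 = 1 + 1 + 1 + 0 + 1 + 1 + 1 + 1 = 7 ≡ 1 (mod 2).
  s_2 = 0 + 1 + 0 + 1 + 1 + 1 + 1 + 1 = 6 ≡ 0 (mod 2).
  s_3 = 0 + 1 + 0 + 1 + 1 + 0 + 1 + 1 = 5 ≡ 1 (mod 2).
  s_4 = 1 + 1 + 1 + 1 + 1 + 0 + 1 + 1 = 7 ≡ 1 (mod 2).
s = (1, 0, 1, 1)^T — this equals column 11 of H (binary 1011), so error is at position 11.
Correct: flip bit 11 of r = 101010111101111 to get c = 101010111111111.


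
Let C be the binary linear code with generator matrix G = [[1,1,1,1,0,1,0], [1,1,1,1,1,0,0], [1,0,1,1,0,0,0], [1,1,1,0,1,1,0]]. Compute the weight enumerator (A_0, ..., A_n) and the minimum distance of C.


Weight distribution: A_0 = 1, A_2 = 6, A_3 = 4, A_4 = 1, A_5 = 4. Minimum distance d = 2.

Enumerate all 2^4 = 16 messages m ∈ F_2^4.
For each, compute codeword c = mG in F_2^7, then tally its weight.
  m = 0000 → c = 0000000, weight = 0.
  m = 1000 → c = 1111010, weight = 5.
  m = 0100 → c = 1111100, weight = 5.
  m = 1100 → c = 0000110, weight = 2.
  m = 0010 → c = 1011000, weight = 3.
  m = 1010 → c = 0100010, weight = 2.
  m = 0110 → c = 0100100, weight = 2.
  m = 1110 → c = 1011110, weight = 5.
  m = 0001 → c = 1110110, weight = 5.
  m = 1001 → c = 0001100, weight = 2.
  m = 0101 → c = 0001010, weight = 2.
  m = 1101 → c = 1110000, weight = 3.
  m = 0011 → c = 0101110, weight = 4.
  m = 1011 → c = 1010100, weight = 3.
  m = 0111 → c = 1010010, weight = 3.
  m = 1111 → c = 0101000, weight = 2.
Tally weights:
  weight 0: 1 codewords.
  weight 2: 6 codewords.
  weight 3: 4 codewords.
  weight 4: 1 codewords.
  weight 5: 4 codewords.
Minimum distance d = smallest w > 0 with A_w > 0 = 2.
Sanity: Σ A_w = 16 = 2^4 = 16 ✓.


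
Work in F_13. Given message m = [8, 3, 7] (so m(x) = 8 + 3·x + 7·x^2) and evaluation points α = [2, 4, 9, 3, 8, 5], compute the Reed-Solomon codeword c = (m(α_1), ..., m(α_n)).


c = [3, 2, 4, 2, 12, 3]

Message polynomial: m(x) = 8 + 3·x + 7·x^2 (mod 13).
For each evaluation point α_i, compute m(α_i) mod 13:
  α_1 = 2: Horner steps 7 → 4 → 3, so m(2) = 3.
  α_2 = 4: Horner steps 7 → 5 → 2, so m(4) = 2.
  α_3 = 9: Horner steps 7 → 1 → 4, so m(9) = 4.
  α_4 = 3: Horner steps 7 → 11 → 2, so m(3) = 2.
  α_5 = 8: Horner steps 7 → 7 → 12, so m(8) = 12.
  α_6 = 5: Horner steps 7 → 12 → 3, so m(5) = 3.
Codeword c = [3, 2, 4, 2, 12, 3] ∈ F_13^6.


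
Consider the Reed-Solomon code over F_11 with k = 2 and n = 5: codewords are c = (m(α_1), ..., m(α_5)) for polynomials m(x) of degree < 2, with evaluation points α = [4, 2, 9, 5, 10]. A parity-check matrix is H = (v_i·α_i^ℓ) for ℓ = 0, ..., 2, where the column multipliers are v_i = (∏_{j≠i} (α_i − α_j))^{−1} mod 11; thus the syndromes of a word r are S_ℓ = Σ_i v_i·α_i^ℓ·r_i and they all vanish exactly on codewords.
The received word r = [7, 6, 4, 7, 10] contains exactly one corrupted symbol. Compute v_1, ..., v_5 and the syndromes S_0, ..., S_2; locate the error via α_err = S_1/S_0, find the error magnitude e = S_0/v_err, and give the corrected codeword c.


S = (1, 5, 3), error at position 4, error magnitude e = 5, c = [7, 6, 4, 2, 10].

Step 1: column multipliers v_i = (∏_{j≠i}(α_i − α_j))^{−1} mod 11.
  i = 1 (α = 4): (4−2)(4−9)(4−5)(4−10) = 2·(−5)·(−1)·(−6) = −60 ≡ 6, so v_1 = 6^{−1} = 2 (mod 11).
  i = 2 (α = 2): (2−4)(2−9)(2−5)(2−10) = (−2)·(−7)·(−3)·(−8) = 336 ≡ 6, so v_2 = 6^{−1} = 2 (mod 11).
  i = 3 (α = 9): (9−4)(9−2)(9−5)(9−10) = 5·7·4·(−1) = −140 ≡ 3, so v_3 = 3^{−1} = 4 (mod 11).
  i = 4 (α = 5): (5−4)(5−2)(5−9)(5−10) = 1·3·(−4)·(−5) = 60 ≡ 5, so v_4 = 5^{−1} = 9 (mod 11).
  i = 5 (α = 10): (10−4)(10−2)(10−9)(10−5) = 6·8·1·5 = 240 ≡ 9, so v_5 = 9^{−1} = 5 (mod 11).
  v = [2, 2, 4, 9, 5].
Step 2: syndromes of r = [7, 6, 4, 7, 10] (all sums mod 11).
  S_0 = Σ v_i r_i = 2·7 + 2·6 + 4·4 + 9·7 + 5·10 = 155 ≡ 1.
  S_1 = Σ v_i α_i r_i = 2·4·7 + 2·2·6 + 4·9·4 + 9·5·7 + 5·10·10 = 1039 ≡ 5.
  α_i^2 mod 11 = [5, 4, 4, 3, 1].
  S_2 = Σ v_i α_i^2 r_i = 2·5·7 + 2·4·6 + 4·4·4 + 9·3·7 + 5·1·10 = 421 ≡ 3.
  S = (1, 5, 3) ≠ 0, so r is not a codeword (an error is present).
Step 3: locate the error. For a single error e at position i, S_ℓ = v_i·e·α_i^ℓ, so α_err = S_1/S_0.
  S_0^{−1} = 1^{−1} = 1 (mod 11), so α_err = 5·1 = 5 ≡ 5 = α_4. Error position i = 4.
  Consistency check: S_2/S_1 = 3·9 = 27 ≡ 5 = α_err ✓ (single-error assumption holds).
Step 4: error magnitude e = S_0/v_4 = S_0·∏_{j≠4}(α_4 − α_j) = 1·5 = 5 ≡ 5 (mod 11).
Step 5: correct position 4: c_4 = r_4 − e = 7 − 5 ≡ 2 (mod 11). Hence c = [7, 6, 4, 2, 10].
  Check: interpolating c through the α_i gives m(x) = 5 + 6·x (degree < 2) with m(α_i) = c_i for every i, so c is indeed a codeword.


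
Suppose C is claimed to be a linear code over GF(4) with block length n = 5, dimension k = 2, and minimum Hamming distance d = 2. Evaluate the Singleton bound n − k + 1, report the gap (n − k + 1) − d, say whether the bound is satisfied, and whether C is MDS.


Singleton RHS = n − k + 1 = 4, slack = 2, bound satisfied, not MDS.

Singleton bound: d ≤ n − k + 1.
Here n = 5, k = 2, so n − k + 1 = 4.
Given d = 2, check d ≤ 4: YES.
Slack = (n − k + 1) − d = 2.
The code is NOT MDS (slack = 2 > 0).
Description: the claimed parameters are [5, 2, 2]_4; such a code would be non-MDS.


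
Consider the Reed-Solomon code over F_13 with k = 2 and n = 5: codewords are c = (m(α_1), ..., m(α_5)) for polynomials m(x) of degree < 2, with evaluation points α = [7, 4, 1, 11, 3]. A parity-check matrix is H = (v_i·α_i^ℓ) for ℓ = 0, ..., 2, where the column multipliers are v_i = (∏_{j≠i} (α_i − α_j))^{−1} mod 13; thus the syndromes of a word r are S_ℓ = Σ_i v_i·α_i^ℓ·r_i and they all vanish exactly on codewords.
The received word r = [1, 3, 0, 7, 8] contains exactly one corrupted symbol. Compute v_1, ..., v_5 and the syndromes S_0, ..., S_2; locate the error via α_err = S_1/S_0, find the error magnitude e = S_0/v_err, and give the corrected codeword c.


S = (11, 11, 11), error at position 3, error magnitude e = 8, c = [1, 3, 5, 7, 8].

Step 1: column multipliers v_i = (∏_{j≠i}(α_i − α_j))^{−1} mod 13.
  i = 1 (α = 7): (7−4)(7−1)(7−11)(7−3) = 3·6·(−4)·4 = −288 ≡ 11, so v_1 = 11^{−1} = 6 (mod 13).
  i = 2 (α = 4): (4−7)(4−1)(4−11)(4−3) = (−3)·3·(−7)·1 = 63 ≡ 11, so v_2 = 11^{−1} = 6 (mod 13).
  i = 3 (α = 1): (1−7)(1−4)(1−11)(1−3) = (−6)·(−3)·(−10)·(−2) = 360 ≡ 9, so v_3 = 9^{−1} = 3 (mod 13).
  i = 4 (α = 11): (11−7)(11−4)(11−1)(11−3) = 4·7·10·8 = 2240 ≡ 4, so v_4 = 4^{−1} = 10 (mod 13).
  i = 5 (α = 3): (3−7)(3−4)(3−1)(3−11) = (−4)·(−1)·2·(−8) = −64 ≡ 1, so v_5 = 1^{−1} = 1 (mod 13).
  v = [6, 6, 3, 10, 1].
Step 2: syndromes of r = [1, 3, 0, 7, 8] (all sums mod 13).
  S_0 = Σ v_i r_i = 6·1 + 6·3 + 3·0 + 10·7 + 1·8 = 102 ≡ 11.
  S_1 = Σ v_i α_i r_i = 6·7·1 + 6·4·3 + 3·1·0 + 10·11·7 + 1·3·8 = 908 ≡ 11.
  α_i^2 mod 13 = [10, 3, 1, 4, 9].
  S_2 = Σ v_i α_i^2 r_i = 6·10·1 + 6·3·3 + 3·1·0 + 10·4·7 + 1·9·8 = 466 ≡ 11.
  S = (11, 11, 11) ≠ 0, so r is not a codeword (an error is present).
Step 3: locate the error. For a single error e at position i, S_ℓ = v_i·e·α_i^ℓ, so α_err = S_1/S_0.
  S_0^{−1} = 11^{−1} = 6 (mod 13), so α_err = 11·6 = 66 ≡ 1 = α_3. Error position i = 3.
  Consistency check: S_2/S_1 = 11·6 = 66 ≡ 1 = α_err ✓ (single-error assumption holds).
Step 4: error magnitude e = S_0/v_3 = S_0·∏_{j≠3}(α_3 − α_j) = 11·9 = 99 ≡ 8 (mod 13).
Step 5: correct position 3: c_3 = r_3 − e = 0 − 8 ≡ 5 (mod 13). Hence c = [1, 3, 5, 7, 8].
  Check: interpolating c through the α_i gives m(x) = 10 + 8·x (degree < 2) with m(α_i) = c_i for every i, so c is indeed a codeword.


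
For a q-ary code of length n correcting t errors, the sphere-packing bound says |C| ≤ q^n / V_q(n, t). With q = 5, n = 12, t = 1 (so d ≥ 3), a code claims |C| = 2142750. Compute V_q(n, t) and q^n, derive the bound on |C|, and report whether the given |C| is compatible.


V_q(n, t) = 49, q^n = 244140625, Hamming bound = 4982461, |C| = 2142750 ≤ bound (satisfied).

Step 1: Compute V_q(n, t) = Σ_{j=0}^1 C(n, j) (q−1)^j.
  j = 0: C(12,0)·(4)^0 = 1·1 = 1.
  j = 1: C(12,1)·(4)^1 = 12·4 = 48.
  V_q(n, t) = 1 + 48 = 49.
Step 2: q^n = 5^12 = 244140625.
Step 3: Hamming bound ⌊q^n / V_q(n,t)⌋ = ⌊244140625/49⌋ = 4982461.
Step 4: Compare |C| = 2142750 to 4982461: satisfied.
The claimed |C| lies below the Hamming bound.


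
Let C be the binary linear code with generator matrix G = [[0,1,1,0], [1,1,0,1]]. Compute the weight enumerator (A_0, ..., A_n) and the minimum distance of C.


Weight distribution: A_0 = 1, A_2 = 1, A_3 = 2. Minimum distance d = 2.

Enumerate all 2^2 = 4 messages m ∈ F_2^2.
For each, compute codeword c = mG in F_2^4, then tally its weight.
  m = 00 → c = 0000, weight = 0.
  m = 10 → c = 0110, weight = 2.
  m = 01 → c = 1101, weight = 3.
  m = 11 → c = 1011, weight = 3.
Tally weights:
  weight 0: 1 codewords.
  weight 2: 1 codewords.
  weight 3: 2 codewords.
Minimum distance d = smallest w > 0 with A_w > 0 = 2.
Sanity: Σ A_w = 4 = 2^2 = 4 ✓.


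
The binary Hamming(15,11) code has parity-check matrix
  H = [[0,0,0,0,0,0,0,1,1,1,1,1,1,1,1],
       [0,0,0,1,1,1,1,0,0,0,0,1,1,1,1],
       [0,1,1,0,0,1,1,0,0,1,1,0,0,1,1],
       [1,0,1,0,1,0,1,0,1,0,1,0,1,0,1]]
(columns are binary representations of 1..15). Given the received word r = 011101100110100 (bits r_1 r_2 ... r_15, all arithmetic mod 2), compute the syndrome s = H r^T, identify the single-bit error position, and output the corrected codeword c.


s = (1, 0, 0, 0)^T, error position = 8, corrected codeword c = 011101110110100

Compute s = H r^T mod 2 one row at a time:
  s_1 = 0 + 0 + 1 + 1 + 0 + 1 + 0 + 0 = 3 ≡ 1 (mod 2).
  s_2 = 1 + 0 + 1 + 1 + 0 + 1 + 0 + 0 = 4 ≡ 0 (mod 2).
  s_3 = 1 + 1 + 1 + 1 + 1 + 1 + 0 + 0 = 6 ≡ 0 (mod 2).
  s_4 = 0 + 1 + 0 + 1 + 0 + 1 + 1 + 0 = 4 ≡ 0 (mod 2).
s = (1, 0, 0, 0)^T — this equals column 8 of H (binary 1000), so error is at position 8.
Correct: flip bit 8 of r = 011101100110100 to get c = 011101110110100.


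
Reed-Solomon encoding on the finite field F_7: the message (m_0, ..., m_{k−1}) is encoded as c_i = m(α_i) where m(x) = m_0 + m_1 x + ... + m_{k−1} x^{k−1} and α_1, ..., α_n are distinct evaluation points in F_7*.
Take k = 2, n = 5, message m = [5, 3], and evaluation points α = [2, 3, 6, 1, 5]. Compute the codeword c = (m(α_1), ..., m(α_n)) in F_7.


c = [4, 0, 2, 1, 6]

Message polynomial: m(x) = 5 + 3·x (mod 7).
For each evaluation point α_i, compute m(α_i) mod 7:
  α_1 = 2: Horner steps 3 → 4, so m(2) = 4.
  α_2 = 3: Horner steps 3 → 0, so m(3) = 0.
  α_3 = 6: Horner steps 3 → 2, so m(6) = 2.
  α_4 = 1: Horner steps 3 → 1, so m(1) = 1.
  α_5 = 5: Horner steps 3 → 6, so m(5) = 6.
Codeword c = [4, 0, 2, 1, 6] ∈ F_7^5.


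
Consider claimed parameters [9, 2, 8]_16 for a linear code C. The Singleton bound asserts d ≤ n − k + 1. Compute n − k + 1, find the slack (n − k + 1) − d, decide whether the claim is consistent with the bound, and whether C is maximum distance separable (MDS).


Singleton RHS = n − k + 1 = 8, slack = 0, bound satisfied, MDS.

Singleton bound: d ≤ n − k + 1.
Here n = 9, k = 2, so n − k + 1 = 8.
Given d = 8, check d ≤ 8: YES.
Slack = (n − k + 1) − d = 0.
The code is MDS (slack = 0).
Description: the claimed parameters are [9, 2, 8]_16; such a code would be MDS (meets Singleton bound).


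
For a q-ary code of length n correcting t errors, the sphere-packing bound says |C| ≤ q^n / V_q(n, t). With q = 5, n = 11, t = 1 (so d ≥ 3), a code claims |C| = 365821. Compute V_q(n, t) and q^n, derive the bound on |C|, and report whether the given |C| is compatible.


V_q(n, t) = 45, q^n = 48828125, Hamming bound = 1085069, |C| = 365821 ≤ bound (satisfied).

Step 1: Compute V_q(n, t) = Σ_{j=0}^1 C(n, j) (q−1)^j.
  j = 0: C(11,0)·(4)^0 = 1·1 = 1.
  j = 1: C(11,1)·(4)^1 = 11·4 = 44.
  V_q(n, t) = 1 + 44 = 45.
Step 2: q^n = 5^11 = 48828125.
Step 3: Hamming bound ⌊q^n / V_q(n,t)⌋ = ⌊48828125/45⌋ = 1085069.
Step 4: Compare |C| = 365821 to 1085069: satisfied.
The claimed |C| lies below the Hamming bound.


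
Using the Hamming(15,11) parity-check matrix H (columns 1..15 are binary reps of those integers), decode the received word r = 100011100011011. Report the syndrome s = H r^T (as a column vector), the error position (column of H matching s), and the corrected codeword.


s = (0, 0, 1, 1)^T, error position = 3, corrected codeword c = 101011100011011

Compute s = H r^T mod 2 one row at a time:
  s_1 = 0 + 0 + 0 + 1 + 1 + 0 + 1 + 1 = 4 ≡ 0 (mod 2).
  s_2 = 0 + 1 + 1 + 1 + 1 + 0 + 1 + 1 = 6 ≡ 0 (mod 2).
  s_3 = 0 + 0 + 1 + 1 + 0 + 1 + 1 + 1 = 5 ≡ 1 (mod 2).
  s_4 = 1 + 0 + 1 + 1 + 0 + 1 + 0 + 1 = 5 ≡ 1 (mod 2).
s = (0, 0, 1, 1)^T — this equals column 3 of H (binary 0011), so error is at position 3.
Correct: flip bit 3 of r = 100011100011011 to get c = 101011100011011.


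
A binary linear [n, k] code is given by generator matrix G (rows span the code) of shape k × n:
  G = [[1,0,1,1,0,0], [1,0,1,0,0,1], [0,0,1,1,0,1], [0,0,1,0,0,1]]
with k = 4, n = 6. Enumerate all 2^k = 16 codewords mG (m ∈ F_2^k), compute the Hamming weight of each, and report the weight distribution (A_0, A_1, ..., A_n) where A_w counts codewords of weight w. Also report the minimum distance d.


Weight distribution: A_0 = 1, A_1 = 4, A_2 = 6, A_3 = 4, A_4 = 1. Minimum distance d = 1.

Enumerate all 2^4 = 16 messages m ∈ F_2^4.
For each, compute codeword c = mG in F_2^6, then tally its weight.
  m = 0000 → c = 000000, weight = 0.
  m = 1000 → c = 101100, weight = 3.
  m = 0100 → c = 101001, weight = 3.
  m = 1100 → c = 000101, weight = 2.
  m = 0010 → c = 001101, weight = 3.
  m = 1010 → c = 100001, weight = 2.
  m = 0110 → c = 100100, weight = 2.
  m = 1110 → c = 001000, weight = 1.
  m = 0001 → c = 001001, weight = 2.
  m = 1001 → c = 100101, weight = 3.
  m = 0101 → c = 100000, weight = 1.
  m = 1101 → c = 001100, weight = 2.
  m = 0011 → c = 000100, weight = 1.
  m = 1011 → c = 101000, weight = 2.
  m = 0111 → c = 101101, weight = 4.
  m = 1111 → c = 000001, weight = 1.
Tally weights:
  weight 0: 1 codewords.
  weight 1: 4 codewords.
  weight 2: 6 codewords.
  weight 3: 4 codewords.
  weight 4: 1 codewords.
Minimum distance d = smallest w > 0 with A_w > 0 = 1.
Sanity: Σ A_w = 16 = 2^4 = 16 ✓.


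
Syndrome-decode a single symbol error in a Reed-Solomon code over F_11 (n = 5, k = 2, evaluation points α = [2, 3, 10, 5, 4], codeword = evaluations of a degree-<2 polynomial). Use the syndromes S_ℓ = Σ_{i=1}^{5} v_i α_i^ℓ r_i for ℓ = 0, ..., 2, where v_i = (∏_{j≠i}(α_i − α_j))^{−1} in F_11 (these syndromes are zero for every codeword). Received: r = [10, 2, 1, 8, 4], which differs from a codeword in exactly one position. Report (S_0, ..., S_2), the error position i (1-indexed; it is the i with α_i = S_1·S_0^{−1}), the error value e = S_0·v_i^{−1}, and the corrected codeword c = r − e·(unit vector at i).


S = (10, 7, 6), error at position 5, error magnitude e = 10, c = [10, 2, 1, 8, 5].

Step 1: column multipliers v_i = (∏_{j≠i}(α_i − α_j))^{−1} mod 11.
  i = 1 (α = 2): (2−3)(2−10)(2−5)(2−4) = (−1)·(−8)·(−3)·(−2) = 48 ≡ 4, so v_1 = 4^{−1} = 3 (mod 11).
  i = 2 (α = 3): (3−2)(3−10)(3−5)(3−4) = 1·(−7)·(−2)·(−1) = −14 ≡ 8, so v_2 = 8^{−1} = 7 (mod 11).
  i = 3 (α = 10): (10−2)(10−3)(10−5)(10−4) = 8·7·5·6 = 1680 ≡ 8, so v_3 = 8^{−1} = 7 (mod 11).
  i = 4 (α = 5): (5−2)(5−3)(5−10)(5−4) = 3·2·(−5)·1 = −30 ≡ 3, so v_4 = 3^{−1} = 4 (mod 11).
  i = 5 (α = 4): (4−2)(4−3)(4−10)(4−5) = 2·1·(−6)·(−1) = 12 ≡ 1, so v_5 = 1^{−1} = 1 (mod 11).
  v = [3, 7, 7, 4, 1].
Step 2: syndromes of r = [10, 2, 1, 8, 4] (all sums mod 11).
  S_0 = Σ v_i r_i = 3·10 + 7·2 + 7·1 + 4·8 + 1·4 = 87 ≡ 10.
  S_1 = Σ v_i α_i r_i = 3·2·10 + 7·3·2 + 7·10·1 + 4·5·8 + 1·4·4 = 348 ≡ 7.
  α_i^2 mod 11 = [4, 9, 1, 3, 5].
  S_2 = Σ v_i α_i^2 r_i = 3·4·10 + 7·9·2 + 7·1·1 + 4·3·8 + 1·5·4 = 369 ≡ 6.
  S = (10, 7, 6) ≠ 0, so r is not a codeword (an error is present).
Step 3: locate the error. For a single error e at position i, S_ℓ = v_i·e·α_i^ℓ, so α_err = S_1/S_0.
  S_0^{−1} = 10^{−1} = 10 (mod 11), so α_err = 7·10 = 70 ≡ 4 = α_5. Error position i = 5.
  Consistency check: S_2/S_1 = 6·8 = 48 ≡ 4 = α_err ✓ (single-error assumption holds).
Step 4: error magnitude e = S_0/v_5 = S_0·∏_{j≠5}(α_5 − α_j) = 10·1 = 10 ≡ 10 (mod 11).
Step 5: correct position 5: c_5 = r_5 − e = 4 − 10 ≡ 5 (mod 11). Hence c = [10, 2, 1, 8, 5].
  Check: interpolating c through the α_i gives m(x) = 4 + 3·x (degree < 2) with m(α_i) = c_i for every i, so c is indeed a codeword.


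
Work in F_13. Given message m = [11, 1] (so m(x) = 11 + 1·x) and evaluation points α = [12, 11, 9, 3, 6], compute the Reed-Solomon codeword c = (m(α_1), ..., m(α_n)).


c = [10, 9, 7, 1, 4]

Message polynomial: m(x) = 11 + 1·x (mod 13).
For each evaluation point α_i, compute m(α_i) mod 13:
  α_1 = 12: Horner steps 1 → 10, so m(12) = 10.
  α_2 = 11: Horner steps 1 → 9, so m(11) = 9.
  α_3 = 9: Horner steps 1 → 7, so m(9) = 7.
  α_4 = 3: Horner steps 1 → 1, so m(3) = 1.
  α_5 = 6: Horner steps 1 → 4, so m(6) = 4.
Codeword c = [10, 9, 7, 1, 4] ∈ F_13^5.


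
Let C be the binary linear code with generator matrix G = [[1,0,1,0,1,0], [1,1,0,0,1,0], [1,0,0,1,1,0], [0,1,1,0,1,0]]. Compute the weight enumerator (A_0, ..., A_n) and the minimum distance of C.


Weight distribution: A_0 = 1, A_1 = 1, A_2 = 6, A_3 = 6, A_4 = 1, A_5 = 1. Minimum distance d = 1.

Enumerate all 2^4 = 16 messages m ∈ F_2^4.
For each, compute codeword c = mG in F_2^6, then tally its weight.
  m = 0000 → c = 000000, weight = 0.
  m = 1000 → c = 101010, weight = 3.
  m = 0100 → c = 110010, weight = 3.
  m = 1100 → c = 011000, weight = 2.
  m = 0010 → c = 100110, weight = 3.
  m = 1010 → c = 001100, weight = 2.
  m = 0110 → c = 010100, weight = 2.
  m = 1110 → c = 111110, weight = 5.
  m = 0001 → c = 011010, weight = 3.
  m = 1001 → c = 110000, weight = 2.
  m = 0101 → c = 101000, weight = 2.
  m = 1101 → c = 000010, weight = 1.
  m = 0011 → c = 111100, weight = 4.
  m = 1011 → c = 010110, weight = 3.
  m = 0111 → c = 001110, weight = 3.
  m = 1111 → c = 100100, weight = 2.
Tally weights:
  weight 0: 1 codewords.
  weight 1: 1 codewords.
  weight 2: 6 codewords.
  weight 3: 6 codewords.
  weight 4: 1 codewords.
  weight 5: 1 codewords.
Minimum distance d = smallest w > 0 with A_w > 0 = 1.
Sanity: Σ A_w = 16 = 2^4 = 16 ✓.


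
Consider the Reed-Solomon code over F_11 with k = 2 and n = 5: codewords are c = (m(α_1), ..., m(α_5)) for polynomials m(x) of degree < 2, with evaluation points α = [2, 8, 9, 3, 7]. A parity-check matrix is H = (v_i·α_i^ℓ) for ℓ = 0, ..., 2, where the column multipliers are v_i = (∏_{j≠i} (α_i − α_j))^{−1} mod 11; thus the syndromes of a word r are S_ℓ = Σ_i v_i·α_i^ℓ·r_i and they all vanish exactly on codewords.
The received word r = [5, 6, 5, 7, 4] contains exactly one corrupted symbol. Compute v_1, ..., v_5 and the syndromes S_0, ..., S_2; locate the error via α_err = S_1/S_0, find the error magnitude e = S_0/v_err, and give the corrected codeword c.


S = (9, 4, 3), error at position 3, error magnitude e = 8, c = [5, 6, 8, 7, 4].

Step 1: column multipliers v_i = (∏_{j≠i}(α_i − α_j))^{−1} mod 11.
  i = 1 (α = 2): (2−8)(2−9)(2−3)(2−7) = (−6)·(−7)·(−1)·(−5) = 210 ≡ 1, so v_1 = 1^{−1} = 1 (mod 11).
  i = 2 (α = 8): (8−2)(8−9)(8−3)(8−7) = 6·(−1)·5·1 = −30 ≡ 3, so v_2 = 3^{−1} = 4 (mod 11).
  i = 3 (α = 9): (9−2)(9−8)(9−3)(9−7) = 7·1·6·2 = 84 ≡ 7, so v_3 = 7^{−1} = 8 (mod 11).
  i = 4 (α = 3): (3−2)(3−8)(3−9)(3−7) = 1·(−5)·(−6)·(−4) = −120 ≡ 1, so v_4 = 1^{−1} = 1 (mod 11).
  i = 5 (α = 7): (7−2)(7−8)(7−9)(7−3) = 5·(−1)·(−2)·4 = 40 ≡ 7, so v_5 = 7^{−1} = 8 (mod 11).
  v = [1, 4, 8, 1, 8].
Step 2: syndromes of r = [5, 6, 5, 7, 4] (all sums mod 11).
  S_0 = Σ v_i r_i = 1·5 + 4·6 + 8·5 + 1·7 + 8·4 = 108 ≡ 9.
  S_1 = Σ v_i α_i r_i = 1·2·5 + 4·8·6 + 8·9·5 + 1·3·7 + 8·7·4 = 807 ≡ 4.
  α_i^2 mod 11 = [4, 9, 4, 9, 5].
  S_2 = Σ v_i α_i^2 r_i = 1·4·5 + 4·9·6 + 8·4·5 + 1·9·7 + 8·5·4 = 619 ≡ 3.
  S = (9, 4, 3) ≠ 0, so r is not a codeword (an error is present).
Step 3: locate the error. For a single error e at position i, S_ℓ = v_i·e·α_i^ℓ, so α_err = S_1/S_0.
  S_0^{−1} = 9^{−1} = 5 (mod 11), so α_err = 4·5 = 20 ≡ 9 = α_3. Error position i = 3.
  Consistency check: S_2/S_1 = 3·3 = 9 ≡ 9 = α_err ✓ (single-error assumption holds).
Step 4: error magnitude e = S_0/v_3 = S_0·∏_{j≠3}(α_3 − α_j) = 9·7 = 63 ≡ 8 (mod 11).
Step 5: correct position 3: c_3 = r_3 − e = 5 − 8 ≡ 8 (mod 11). Hence c = [5, 6, 8, 7, 4].
  Check: interpolating c through the α_i gives m(x) = 1 + 2·x (degree < 2) with m(α_i) = c_i for every i, so c is indeed a codeword.


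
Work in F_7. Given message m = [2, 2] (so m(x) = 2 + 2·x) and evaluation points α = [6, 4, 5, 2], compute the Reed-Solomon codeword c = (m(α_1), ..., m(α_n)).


c = [0, 3, 5, 6]

Message polynomial: m(x) = 2 + 2·x (mod 7).
For each evaluation point α_i, compute m(α_i) mod 7:
  α_1 = 6: Horner steps 2 → 0, so m(6) = 0.
  α_2 = 4: Horner steps 2 → 3, so m(4) = 3.
  α_3 = 5: Horner steps 2 → 5, so m(5) = 5.
  α_4 = 2: Horner steps 2 → 6, so m(2) = 6.
Codeword c = [0, 3, 5, 6] ∈ F_7^4.


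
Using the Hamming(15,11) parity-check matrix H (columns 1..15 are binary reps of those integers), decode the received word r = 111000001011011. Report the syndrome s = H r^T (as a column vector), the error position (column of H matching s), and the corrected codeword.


s = (1, 1, 1, 1)^T, error position = 15, corrected codeword c = 111000001011010

Compute s = H r^T mod 2 one row at a time:
  s_1 = 0 + 1 + 0 + 1 + 1 + 0 + 1 + 1 = 5 ≡ 1 (mod 2).
  s_2 = 0 + 0 + 0 + 0 + 1 + 0 + 1 + 1 = 3 ≡ 1 (mod 2).
  s_3 = 1 + 1 + 0 + 0 + 0 + 1 + 1 + 1 = 5 ≡ 1 (mod 2).
  s_4 = 1 + 1 + 0 + 0 + 1 + 1 + 0 + 1 = 5 ≡ 1 (mod 2).
s = (1, 1, 1, 1)^T — this equals column 15 of H (binary 1111), so error is at position 15.
Correct: flip bit 15 of r = 111000001011011 to get c = 111000001011010.


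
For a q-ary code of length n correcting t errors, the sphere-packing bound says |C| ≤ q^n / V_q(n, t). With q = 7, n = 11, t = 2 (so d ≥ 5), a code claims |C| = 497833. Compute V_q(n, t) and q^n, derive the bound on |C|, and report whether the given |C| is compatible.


V_q(n, t) = 2047, q^n = 1977326743, Hamming bound = 965963, |C| = 497833 ≤ bound (satisfied).

Step 1: Compute V_q(n, t) = Σ_{j=0}^2 C(n, j) (q−1)^j.
  j = 0: C(11,0)·(6)^0 = 1·1 = 1.
  j = 1: C(11,1)·(6)^1 = 11·6 = 66.
  j = 2: C(11,2)·(6)^2 = 55·36 = 1980.
  V_q(n, t) = 1 + 66 + 1980 = 2047.
Step 2: q^n = 7^11 = 1977326743.
Step 3: Hamming bound ⌊q^n / V_q(n,t)⌋ = ⌊1977326743/2047⌋ = 965963.
Step 4: Compare |C| = 497833 to 965963: satisfied.
The claimed |C| lies below the Hamming bound.


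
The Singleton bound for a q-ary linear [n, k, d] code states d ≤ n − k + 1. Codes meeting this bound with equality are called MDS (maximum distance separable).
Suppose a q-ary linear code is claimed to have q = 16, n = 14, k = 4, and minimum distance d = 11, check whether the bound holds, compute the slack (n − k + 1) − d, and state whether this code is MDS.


Singleton RHS = n − k + 1 = 11, slack = 0, bound satisfied, MDS.

Singleton bound: d ≤ n − k + 1.
Here n = 14, k = 4, so n − k + 1 = 11.
Given d = 11, check d ≤ 11: YES.
Slack = (n − k + 1) − d = 0.
The code is MDS (slack = 0).
Description: the claimed parameters are [14, 4, 11]_16; such a code would be MDS (meets Singleton bound).


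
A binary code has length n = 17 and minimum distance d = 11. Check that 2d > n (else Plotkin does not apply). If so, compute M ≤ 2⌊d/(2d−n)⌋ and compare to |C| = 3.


Plotkin bound M ≤ 4; given |C| = 3 ≤ bound (satisfied).

Check applicability: 2d = 22, n = 17.
2d − n = 5 > 0, so Plotkin applies.
Compute d/(2d−n) = 11/5 ≈ 2.2000.
⌊d/(2d−n)⌋ = 2.
Plotkin bound: M ≤ 2·2 = 4.
Given |C| = 3, check: satisfied.
This |C| is below the Plotkin bound.


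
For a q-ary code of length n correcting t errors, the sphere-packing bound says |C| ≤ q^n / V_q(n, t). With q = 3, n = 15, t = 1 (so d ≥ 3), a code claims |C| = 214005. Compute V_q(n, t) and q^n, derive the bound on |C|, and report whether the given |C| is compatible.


V_q(n, t) = 31, q^n = 14348907, Hamming bound = 462867, |C| = 214005 ≤ bound (satisfied).

Step 1: Compute V_q(n, t) = Σ_{j=0}^1 C(n, j) (q−1)^j.
  j = 0: C(15,0)·(2)^0 = 1·1 = 1.
  j = 1: C(15,1)·(2)^1 = 15·2 = 30.
  V_q(n, t) = 1 + 30 = 31.
Step 2: q^n = 3^15 = 14348907.
Step 3: Hamming bound ⌊q^n / V_q(n,t)⌋ = ⌊14348907/31⌋ = 462867.
Step 4: Compare |C| = 214005 to 462867: satisfied.
The claimed |C| lies below the Hamming bound.
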